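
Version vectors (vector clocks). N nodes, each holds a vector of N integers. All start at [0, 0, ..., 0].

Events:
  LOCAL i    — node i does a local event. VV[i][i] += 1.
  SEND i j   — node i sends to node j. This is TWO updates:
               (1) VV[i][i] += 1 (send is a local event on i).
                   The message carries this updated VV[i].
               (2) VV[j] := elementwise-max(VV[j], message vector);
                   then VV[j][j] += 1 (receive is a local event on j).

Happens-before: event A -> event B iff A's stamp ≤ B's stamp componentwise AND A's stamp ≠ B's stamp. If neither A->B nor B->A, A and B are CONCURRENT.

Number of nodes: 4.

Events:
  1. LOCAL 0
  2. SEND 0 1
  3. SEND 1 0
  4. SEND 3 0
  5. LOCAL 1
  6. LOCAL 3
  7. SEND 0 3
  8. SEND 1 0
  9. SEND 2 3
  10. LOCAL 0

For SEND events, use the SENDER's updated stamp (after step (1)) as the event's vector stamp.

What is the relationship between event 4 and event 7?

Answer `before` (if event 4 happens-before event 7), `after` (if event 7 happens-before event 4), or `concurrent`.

Answer: before

Derivation:
Initial: VV[0]=[0, 0, 0, 0]
Initial: VV[1]=[0, 0, 0, 0]
Initial: VV[2]=[0, 0, 0, 0]
Initial: VV[3]=[0, 0, 0, 0]
Event 1: LOCAL 0: VV[0][0]++ -> VV[0]=[1, 0, 0, 0]
Event 2: SEND 0->1: VV[0][0]++ -> VV[0]=[2, 0, 0, 0], msg_vec=[2, 0, 0, 0]; VV[1]=max(VV[1],msg_vec) then VV[1][1]++ -> VV[1]=[2, 1, 0, 0]
Event 3: SEND 1->0: VV[1][1]++ -> VV[1]=[2, 2, 0, 0], msg_vec=[2, 2, 0, 0]; VV[0]=max(VV[0],msg_vec) then VV[0][0]++ -> VV[0]=[3, 2, 0, 0]
Event 4: SEND 3->0: VV[3][3]++ -> VV[3]=[0, 0, 0, 1], msg_vec=[0, 0, 0, 1]; VV[0]=max(VV[0],msg_vec) then VV[0][0]++ -> VV[0]=[4, 2, 0, 1]
Event 5: LOCAL 1: VV[1][1]++ -> VV[1]=[2, 3, 0, 0]
Event 6: LOCAL 3: VV[3][3]++ -> VV[3]=[0, 0, 0, 2]
Event 7: SEND 0->3: VV[0][0]++ -> VV[0]=[5, 2, 0, 1], msg_vec=[5, 2, 0, 1]; VV[3]=max(VV[3],msg_vec) then VV[3][3]++ -> VV[3]=[5, 2, 0, 3]
Event 8: SEND 1->0: VV[1][1]++ -> VV[1]=[2, 4, 0, 0], msg_vec=[2, 4, 0, 0]; VV[0]=max(VV[0],msg_vec) then VV[0][0]++ -> VV[0]=[6, 4, 0, 1]
Event 9: SEND 2->3: VV[2][2]++ -> VV[2]=[0, 0, 1, 0], msg_vec=[0, 0, 1, 0]; VV[3]=max(VV[3],msg_vec) then VV[3][3]++ -> VV[3]=[5, 2, 1, 4]
Event 10: LOCAL 0: VV[0][0]++ -> VV[0]=[7, 4, 0, 1]
Event 4 stamp: [0, 0, 0, 1]
Event 7 stamp: [5, 2, 0, 1]
[0, 0, 0, 1] <= [5, 2, 0, 1]? True
[5, 2, 0, 1] <= [0, 0, 0, 1]? False
Relation: before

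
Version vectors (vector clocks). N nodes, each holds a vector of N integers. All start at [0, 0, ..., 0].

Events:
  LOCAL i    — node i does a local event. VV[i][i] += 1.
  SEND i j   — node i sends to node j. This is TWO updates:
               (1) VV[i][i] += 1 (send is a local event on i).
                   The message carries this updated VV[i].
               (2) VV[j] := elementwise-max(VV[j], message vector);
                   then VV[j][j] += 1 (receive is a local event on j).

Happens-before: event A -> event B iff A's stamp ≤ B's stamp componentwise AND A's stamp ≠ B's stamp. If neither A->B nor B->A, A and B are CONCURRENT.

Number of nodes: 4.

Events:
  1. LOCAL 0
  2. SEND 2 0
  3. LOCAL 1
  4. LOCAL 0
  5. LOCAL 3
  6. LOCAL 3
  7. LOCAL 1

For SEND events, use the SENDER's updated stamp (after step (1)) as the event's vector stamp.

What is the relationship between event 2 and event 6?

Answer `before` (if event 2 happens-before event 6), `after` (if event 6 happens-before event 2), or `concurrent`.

Initial: VV[0]=[0, 0, 0, 0]
Initial: VV[1]=[0, 0, 0, 0]
Initial: VV[2]=[0, 0, 0, 0]
Initial: VV[3]=[0, 0, 0, 0]
Event 1: LOCAL 0: VV[0][0]++ -> VV[0]=[1, 0, 0, 0]
Event 2: SEND 2->0: VV[2][2]++ -> VV[2]=[0, 0, 1, 0], msg_vec=[0, 0, 1, 0]; VV[0]=max(VV[0],msg_vec) then VV[0][0]++ -> VV[0]=[2, 0, 1, 0]
Event 3: LOCAL 1: VV[1][1]++ -> VV[1]=[0, 1, 0, 0]
Event 4: LOCAL 0: VV[0][0]++ -> VV[0]=[3, 0, 1, 0]
Event 5: LOCAL 3: VV[3][3]++ -> VV[3]=[0, 0, 0, 1]
Event 6: LOCAL 3: VV[3][3]++ -> VV[3]=[0, 0, 0, 2]
Event 7: LOCAL 1: VV[1][1]++ -> VV[1]=[0, 2, 0, 0]
Event 2 stamp: [0, 0, 1, 0]
Event 6 stamp: [0, 0, 0, 2]
[0, 0, 1, 0] <= [0, 0, 0, 2]? False
[0, 0, 0, 2] <= [0, 0, 1, 0]? False
Relation: concurrent

Answer: concurrent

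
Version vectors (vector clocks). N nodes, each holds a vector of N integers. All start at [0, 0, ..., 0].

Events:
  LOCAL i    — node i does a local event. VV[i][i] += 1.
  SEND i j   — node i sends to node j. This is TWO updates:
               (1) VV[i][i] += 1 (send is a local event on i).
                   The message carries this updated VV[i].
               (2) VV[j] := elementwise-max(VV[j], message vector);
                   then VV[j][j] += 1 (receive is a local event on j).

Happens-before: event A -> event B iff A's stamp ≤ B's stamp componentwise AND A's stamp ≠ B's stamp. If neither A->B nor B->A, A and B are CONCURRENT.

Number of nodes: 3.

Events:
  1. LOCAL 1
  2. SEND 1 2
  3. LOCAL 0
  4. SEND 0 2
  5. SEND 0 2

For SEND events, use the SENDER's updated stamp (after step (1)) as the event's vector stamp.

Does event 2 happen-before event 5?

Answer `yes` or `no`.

Answer: no

Derivation:
Initial: VV[0]=[0, 0, 0]
Initial: VV[1]=[0, 0, 0]
Initial: VV[2]=[0, 0, 0]
Event 1: LOCAL 1: VV[1][1]++ -> VV[1]=[0, 1, 0]
Event 2: SEND 1->2: VV[1][1]++ -> VV[1]=[0, 2, 0], msg_vec=[0, 2, 0]; VV[2]=max(VV[2],msg_vec) then VV[2][2]++ -> VV[2]=[0, 2, 1]
Event 3: LOCAL 0: VV[0][0]++ -> VV[0]=[1, 0, 0]
Event 4: SEND 0->2: VV[0][0]++ -> VV[0]=[2, 0, 0], msg_vec=[2, 0, 0]; VV[2]=max(VV[2],msg_vec) then VV[2][2]++ -> VV[2]=[2, 2, 2]
Event 5: SEND 0->2: VV[0][0]++ -> VV[0]=[3, 0, 0], msg_vec=[3, 0, 0]; VV[2]=max(VV[2],msg_vec) then VV[2][2]++ -> VV[2]=[3, 2, 3]
Event 2 stamp: [0, 2, 0]
Event 5 stamp: [3, 0, 0]
[0, 2, 0] <= [3, 0, 0]? False. Equal? False. Happens-before: False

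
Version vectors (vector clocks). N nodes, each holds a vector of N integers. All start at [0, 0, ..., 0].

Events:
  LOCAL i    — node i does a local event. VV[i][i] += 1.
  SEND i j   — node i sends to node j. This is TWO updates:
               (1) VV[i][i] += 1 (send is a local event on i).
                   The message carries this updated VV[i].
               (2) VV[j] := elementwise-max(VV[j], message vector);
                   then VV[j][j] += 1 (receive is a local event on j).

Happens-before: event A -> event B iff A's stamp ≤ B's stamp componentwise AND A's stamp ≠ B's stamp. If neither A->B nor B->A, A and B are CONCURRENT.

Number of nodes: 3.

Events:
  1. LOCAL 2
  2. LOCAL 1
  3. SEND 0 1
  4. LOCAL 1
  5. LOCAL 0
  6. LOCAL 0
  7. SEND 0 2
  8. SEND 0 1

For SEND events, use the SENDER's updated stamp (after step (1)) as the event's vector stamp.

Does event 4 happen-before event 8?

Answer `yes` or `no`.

Answer: no

Derivation:
Initial: VV[0]=[0, 0, 0]
Initial: VV[1]=[0, 0, 0]
Initial: VV[2]=[0, 0, 0]
Event 1: LOCAL 2: VV[2][2]++ -> VV[2]=[0, 0, 1]
Event 2: LOCAL 1: VV[1][1]++ -> VV[1]=[0, 1, 0]
Event 3: SEND 0->1: VV[0][0]++ -> VV[0]=[1, 0, 0], msg_vec=[1, 0, 0]; VV[1]=max(VV[1],msg_vec) then VV[1][1]++ -> VV[1]=[1, 2, 0]
Event 4: LOCAL 1: VV[1][1]++ -> VV[1]=[1, 3, 0]
Event 5: LOCAL 0: VV[0][0]++ -> VV[0]=[2, 0, 0]
Event 6: LOCAL 0: VV[0][0]++ -> VV[0]=[3, 0, 0]
Event 7: SEND 0->2: VV[0][0]++ -> VV[0]=[4, 0, 0], msg_vec=[4, 0, 0]; VV[2]=max(VV[2],msg_vec) then VV[2][2]++ -> VV[2]=[4, 0, 2]
Event 8: SEND 0->1: VV[0][0]++ -> VV[0]=[5, 0, 0], msg_vec=[5, 0, 0]; VV[1]=max(VV[1],msg_vec) then VV[1][1]++ -> VV[1]=[5, 4, 0]
Event 4 stamp: [1, 3, 0]
Event 8 stamp: [5, 0, 0]
[1, 3, 0] <= [5, 0, 0]? False. Equal? False. Happens-before: False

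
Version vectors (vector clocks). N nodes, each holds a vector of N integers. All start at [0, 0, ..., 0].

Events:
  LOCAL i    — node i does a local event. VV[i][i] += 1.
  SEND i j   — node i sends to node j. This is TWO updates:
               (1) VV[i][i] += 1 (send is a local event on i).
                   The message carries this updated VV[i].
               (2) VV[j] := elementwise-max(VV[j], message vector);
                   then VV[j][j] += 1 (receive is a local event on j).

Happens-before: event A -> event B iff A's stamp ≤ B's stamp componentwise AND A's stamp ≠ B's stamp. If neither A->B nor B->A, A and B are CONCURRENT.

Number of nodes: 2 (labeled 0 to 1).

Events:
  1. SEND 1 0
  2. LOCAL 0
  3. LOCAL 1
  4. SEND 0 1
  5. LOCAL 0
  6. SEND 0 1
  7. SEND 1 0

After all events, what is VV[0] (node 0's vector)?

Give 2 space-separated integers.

Initial: VV[0]=[0, 0]
Initial: VV[1]=[0, 0]
Event 1: SEND 1->0: VV[1][1]++ -> VV[1]=[0, 1], msg_vec=[0, 1]; VV[0]=max(VV[0],msg_vec) then VV[0][0]++ -> VV[0]=[1, 1]
Event 2: LOCAL 0: VV[0][0]++ -> VV[0]=[2, 1]
Event 3: LOCAL 1: VV[1][1]++ -> VV[1]=[0, 2]
Event 4: SEND 0->1: VV[0][0]++ -> VV[0]=[3, 1], msg_vec=[3, 1]; VV[1]=max(VV[1],msg_vec) then VV[1][1]++ -> VV[1]=[3, 3]
Event 5: LOCAL 0: VV[0][0]++ -> VV[0]=[4, 1]
Event 6: SEND 0->1: VV[0][0]++ -> VV[0]=[5, 1], msg_vec=[5, 1]; VV[1]=max(VV[1],msg_vec) then VV[1][1]++ -> VV[1]=[5, 4]
Event 7: SEND 1->0: VV[1][1]++ -> VV[1]=[5, 5], msg_vec=[5, 5]; VV[0]=max(VV[0],msg_vec) then VV[0][0]++ -> VV[0]=[6, 5]
Final vectors: VV[0]=[6, 5]; VV[1]=[5, 5]

Answer: 6 5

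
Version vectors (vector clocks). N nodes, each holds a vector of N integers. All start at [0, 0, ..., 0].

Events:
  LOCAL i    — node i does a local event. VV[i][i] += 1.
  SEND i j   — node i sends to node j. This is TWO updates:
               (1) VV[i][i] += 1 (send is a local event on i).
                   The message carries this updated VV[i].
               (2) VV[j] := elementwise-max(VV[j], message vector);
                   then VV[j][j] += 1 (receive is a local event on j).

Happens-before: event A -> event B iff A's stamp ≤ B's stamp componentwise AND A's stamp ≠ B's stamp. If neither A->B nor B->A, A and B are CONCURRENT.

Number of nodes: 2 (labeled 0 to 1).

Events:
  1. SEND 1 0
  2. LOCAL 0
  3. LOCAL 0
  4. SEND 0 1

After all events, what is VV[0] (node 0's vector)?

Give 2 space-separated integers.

Answer: 4 1

Derivation:
Initial: VV[0]=[0, 0]
Initial: VV[1]=[0, 0]
Event 1: SEND 1->0: VV[1][1]++ -> VV[1]=[0, 1], msg_vec=[0, 1]; VV[0]=max(VV[0],msg_vec) then VV[0][0]++ -> VV[0]=[1, 1]
Event 2: LOCAL 0: VV[0][0]++ -> VV[0]=[2, 1]
Event 3: LOCAL 0: VV[0][0]++ -> VV[0]=[3, 1]
Event 4: SEND 0->1: VV[0][0]++ -> VV[0]=[4, 1], msg_vec=[4, 1]; VV[1]=max(VV[1],msg_vec) then VV[1][1]++ -> VV[1]=[4, 2]
Final vectors: VV[0]=[4, 1]; VV[1]=[4, 2]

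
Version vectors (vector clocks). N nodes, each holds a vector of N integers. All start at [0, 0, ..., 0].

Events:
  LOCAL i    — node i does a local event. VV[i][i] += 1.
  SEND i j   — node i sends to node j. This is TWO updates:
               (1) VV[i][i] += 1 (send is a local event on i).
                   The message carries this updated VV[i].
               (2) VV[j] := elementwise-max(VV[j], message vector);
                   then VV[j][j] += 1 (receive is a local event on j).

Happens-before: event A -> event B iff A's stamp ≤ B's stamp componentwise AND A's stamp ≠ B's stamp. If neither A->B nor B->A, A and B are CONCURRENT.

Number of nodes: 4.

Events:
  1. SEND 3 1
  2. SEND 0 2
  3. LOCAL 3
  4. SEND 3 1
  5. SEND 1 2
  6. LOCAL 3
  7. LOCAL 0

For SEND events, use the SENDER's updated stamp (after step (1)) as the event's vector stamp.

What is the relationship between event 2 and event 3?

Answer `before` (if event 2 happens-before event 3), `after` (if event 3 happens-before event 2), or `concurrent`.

Answer: concurrent

Derivation:
Initial: VV[0]=[0, 0, 0, 0]
Initial: VV[1]=[0, 0, 0, 0]
Initial: VV[2]=[0, 0, 0, 0]
Initial: VV[3]=[0, 0, 0, 0]
Event 1: SEND 3->1: VV[3][3]++ -> VV[3]=[0, 0, 0, 1], msg_vec=[0, 0, 0, 1]; VV[1]=max(VV[1],msg_vec) then VV[1][1]++ -> VV[1]=[0, 1, 0, 1]
Event 2: SEND 0->2: VV[0][0]++ -> VV[0]=[1, 0, 0, 0], msg_vec=[1, 0, 0, 0]; VV[2]=max(VV[2],msg_vec) then VV[2][2]++ -> VV[2]=[1, 0, 1, 0]
Event 3: LOCAL 3: VV[3][3]++ -> VV[3]=[0, 0, 0, 2]
Event 4: SEND 3->1: VV[3][3]++ -> VV[3]=[0, 0, 0, 3], msg_vec=[0, 0, 0, 3]; VV[1]=max(VV[1],msg_vec) then VV[1][1]++ -> VV[1]=[0, 2, 0, 3]
Event 5: SEND 1->2: VV[1][1]++ -> VV[1]=[0, 3, 0, 3], msg_vec=[0, 3, 0, 3]; VV[2]=max(VV[2],msg_vec) then VV[2][2]++ -> VV[2]=[1, 3, 2, 3]
Event 6: LOCAL 3: VV[3][3]++ -> VV[3]=[0, 0, 0, 4]
Event 7: LOCAL 0: VV[0][0]++ -> VV[0]=[2, 0, 0, 0]
Event 2 stamp: [1, 0, 0, 0]
Event 3 stamp: [0, 0, 0, 2]
[1, 0, 0, 0] <= [0, 0, 0, 2]? False
[0, 0, 0, 2] <= [1, 0, 0, 0]? False
Relation: concurrent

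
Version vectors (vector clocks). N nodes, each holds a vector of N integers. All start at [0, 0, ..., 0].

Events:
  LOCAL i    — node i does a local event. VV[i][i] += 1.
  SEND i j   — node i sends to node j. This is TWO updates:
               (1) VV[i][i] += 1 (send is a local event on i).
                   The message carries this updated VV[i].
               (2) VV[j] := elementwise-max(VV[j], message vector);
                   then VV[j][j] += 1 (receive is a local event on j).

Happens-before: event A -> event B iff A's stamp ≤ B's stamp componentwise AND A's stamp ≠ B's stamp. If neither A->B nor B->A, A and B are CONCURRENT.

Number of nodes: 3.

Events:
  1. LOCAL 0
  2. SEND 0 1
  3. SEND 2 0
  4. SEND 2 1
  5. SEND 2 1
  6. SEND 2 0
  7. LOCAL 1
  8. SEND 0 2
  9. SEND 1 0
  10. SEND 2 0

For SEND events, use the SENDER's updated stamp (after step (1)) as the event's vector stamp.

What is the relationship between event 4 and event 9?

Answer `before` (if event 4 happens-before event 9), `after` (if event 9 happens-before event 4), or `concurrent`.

Initial: VV[0]=[0, 0, 0]
Initial: VV[1]=[0, 0, 0]
Initial: VV[2]=[0, 0, 0]
Event 1: LOCAL 0: VV[0][0]++ -> VV[0]=[1, 0, 0]
Event 2: SEND 0->1: VV[0][0]++ -> VV[0]=[2, 0, 0], msg_vec=[2, 0, 0]; VV[1]=max(VV[1],msg_vec) then VV[1][1]++ -> VV[1]=[2, 1, 0]
Event 3: SEND 2->0: VV[2][2]++ -> VV[2]=[0, 0, 1], msg_vec=[0, 0, 1]; VV[0]=max(VV[0],msg_vec) then VV[0][0]++ -> VV[0]=[3, 0, 1]
Event 4: SEND 2->1: VV[2][2]++ -> VV[2]=[0, 0, 2], msg_vec=[0, 0, 2]; VV[1]=max(VV[1],msg_vec) then VV[1][1]++ -> VV[1]=[2, 2, 2]
Event 5: SEND 2->1: VV[2][2]++ -> VV[2]=[0, 0, 3], msg_vec=[0, 0, 3]; VV[1]=max(VV[1],msg_vec) then VV[1][1]++ -> VV[1]=[2, 3, 3]
Event 6: SEND 2->0: VV[2][2]++ -> VV[2]=[0, 0, 4], msg_vec=[0, 0, 4]; VV[0]=max(VV[0],msg_vec) then VV[0][0]++ -> VV[0]=[4, 0, 4]
Event 7: LOCAL 1: VV[1][1]++ -> VV[1]=[2, 4, 3]
Event 8: SEND 0->2: VV[0][0]++ -> VV[0]=[5, 0, 4], msg_vec=[5, 0, 4]; VV[2]=max(VV[2],msg_vec) then VV[2][2]++ -> VV[2]=[5, 0, 5]
Event 9: SEND 1->0: VV[1][1]++ -> VV[1]=[2, 5, 3], msg_vec=[2, 5, 3]; VV[0]=max(VV[0],msg_vec) then VV[0][0]++ -> VV[0]=[6, 5, 4]
Event 10: SEND 2->0: VV[2][2]++ -> VV[2]=[5, 0, 6], msg_vec=[5, 0, 6]; VV[0]=max(VV[0],msg_vec) then VV[0][0]++ -> VV[0]=[7, 5, 6]
Event 4 stamp: [0, 0, 2]
Event 9 stamp: [2, 5, 3]
[0, 0, 2] <= [2, 5, 3]? True
[2, 5, 3] <= [0, 0, 2]? False
Relation: before

Answer: before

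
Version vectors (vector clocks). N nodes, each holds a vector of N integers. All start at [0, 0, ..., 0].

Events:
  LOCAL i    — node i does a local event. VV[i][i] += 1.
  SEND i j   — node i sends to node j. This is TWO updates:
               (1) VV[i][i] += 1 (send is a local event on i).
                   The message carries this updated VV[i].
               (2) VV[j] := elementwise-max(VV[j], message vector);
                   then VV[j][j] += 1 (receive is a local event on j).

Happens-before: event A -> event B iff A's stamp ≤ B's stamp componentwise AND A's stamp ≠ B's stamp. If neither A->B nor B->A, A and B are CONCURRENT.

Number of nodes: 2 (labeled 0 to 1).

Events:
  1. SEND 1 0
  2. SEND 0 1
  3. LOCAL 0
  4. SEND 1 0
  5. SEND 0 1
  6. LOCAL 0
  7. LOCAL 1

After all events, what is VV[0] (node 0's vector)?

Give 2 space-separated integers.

Answer: 6 3

Derivation:
Initial: VV[0]=[0, 0]
Initial: VV[1]=[0, 0]
Event 1: SEND 1->0: VV[1][1]++ -> VV[1]=[0, 1], msg_vec=[0, 1]; VV[0]=max(VV[0],msg_vec) then VV[0][0]++ -> VV[0]=[1, 1]
Event 2: SEND 0->1: VV[0][0]++ -> VV[0]=[2, 1], msg_vec=[2, 1]; VV[1]=max(VV[1],msg_vec) then VV[1][1]++ -> VV[1]=[2, 2]
Event 3: LOCAL 0: VV[0][0]++ -> VV[0]=[3, 1]
Event 4: SEND 1->0: VV[1][1]++ -> VV[1]=[2, 3], msg_vec=[2, 3]; VV[0]=max(VV[0],msg_vec) then VV[0][0]++ -> VV[0]=[4, 3]
Event 5: SEND 0->1: VV[0][0]++ -> VV[0]=[5, 3], msg_vec=[5, 3]; VV[1]=max(VV[1],msg_vec) then VV[1][1]++ -> VV[1]=[5, 4]
Event 6: LOCAL 0: VV[0][0]++ -> VV[0]=[6, 3]
Event 7: LOCAL 1: VV[1][1]++ -> VV[1]=[5, 5]
Final vectors: VV[0]=[6, 3]; VV[1]=[5, 5]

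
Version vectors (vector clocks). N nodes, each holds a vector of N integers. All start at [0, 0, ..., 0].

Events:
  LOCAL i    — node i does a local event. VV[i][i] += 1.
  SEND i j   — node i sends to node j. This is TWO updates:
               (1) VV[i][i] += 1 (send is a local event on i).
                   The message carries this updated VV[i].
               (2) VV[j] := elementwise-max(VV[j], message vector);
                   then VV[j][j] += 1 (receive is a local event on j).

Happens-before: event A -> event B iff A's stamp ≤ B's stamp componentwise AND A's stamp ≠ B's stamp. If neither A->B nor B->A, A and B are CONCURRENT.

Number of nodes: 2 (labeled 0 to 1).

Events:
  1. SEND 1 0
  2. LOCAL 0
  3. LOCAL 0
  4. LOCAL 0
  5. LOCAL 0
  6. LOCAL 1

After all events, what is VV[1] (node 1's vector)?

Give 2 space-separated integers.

Initial: VV[0]=[0, 0]
Initial: VV[1]=[0, 0]
Event 1: SEND 1->0: VV[1][1]++ -> VV[1]=[0, 1], msg_vec=[0, 1]; VV[0]=max(VV[0],msg_vec) then VV[0][0]++ -> VV[0]=[1, 1]
Event 2: LOCAL 0: VV[0][0]++ -> VV[0]=[2, 1]
Event 3: LOCAL 0: VV[0][0]++ -> VV[0]=[3, 1]
Event 4: LOCAL 0: VV[0][0]++ -> VV[0]=[4, 1]
Event 5: LOCAL 0: VV[0][0]++ -> VV[0]=[5, 1]
Event 6: LOCAL 1: VV[1][1]++ -> VV[1]=[0, 2]
Final vectors: VV[0]=[5, 1]; VV[1]=[0, 2]

Answer: 0 2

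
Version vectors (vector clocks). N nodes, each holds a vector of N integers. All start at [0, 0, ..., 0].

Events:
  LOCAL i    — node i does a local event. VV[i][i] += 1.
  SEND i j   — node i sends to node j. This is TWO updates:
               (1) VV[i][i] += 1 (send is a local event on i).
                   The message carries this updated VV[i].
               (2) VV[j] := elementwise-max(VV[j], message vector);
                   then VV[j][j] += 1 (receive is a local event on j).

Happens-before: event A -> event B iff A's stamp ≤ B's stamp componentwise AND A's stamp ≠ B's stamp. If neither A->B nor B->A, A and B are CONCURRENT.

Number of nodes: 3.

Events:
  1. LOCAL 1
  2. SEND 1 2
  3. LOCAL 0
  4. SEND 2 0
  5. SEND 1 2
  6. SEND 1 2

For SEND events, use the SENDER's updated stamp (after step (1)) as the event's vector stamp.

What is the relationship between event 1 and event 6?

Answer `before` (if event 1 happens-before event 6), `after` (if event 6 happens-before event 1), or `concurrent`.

Initial: VV[0]=[0, 0, 0]
Initial: VV[1]=[0, 0, 0]
Initial: VV[2]=[0, 0, 0]
Event 1: LOCAL 1: VV[1][1]++ -> VV[1]=[0, 1, 0]
Event 2: SEND 1->2: VV[1][1]++ -> VV[1]=[0, 2, 0], msg_vec=[0, 2, 0]; VV[2]=max(VV[2],msg_vec) then VV[2][2]++ -> VV[2]=[0, 2, 1]
Event 3: LOCAL 0: VV[0][0]++ -> VV[0]=[1, 0, 0]
Event 4: SEND 2->0: VV[2][2]++ -> VV[2]=[0, 2, 2], msg_vec=[0, 2, 2]; VV[0]=max(VV[0],msg_vec) then VV[0][0]++ -> VV[0]=[2, 2, 2]
Event 5: SEND 1->2: VV[1][1]++ -> VV[1]=[0, 3, 0], msg_vec=[0, 3, 0]; VV[2]=max(VV[2],msg_vec) then VV[2][2]++ -> VV[2]=[0, 3, 3]
Event 6: SEND 1->2: VV[1][1]++ -> VV[1]=[0, 4, 0], msg_vec=[0, 4, 0]; VV[2]=max(VV[2],msg_vec) then VV[2][2]++ -> VV[2]=[0, 4, 4]
Event 1 stamp: [0, 1, 0]
Event 6 stamp: [0, 4, 0]
[0, 1, 0] <= [0, 4, 0]? True
[0, 4, 0] <= [0, 1, 0]? False
Relation: before

Answer: before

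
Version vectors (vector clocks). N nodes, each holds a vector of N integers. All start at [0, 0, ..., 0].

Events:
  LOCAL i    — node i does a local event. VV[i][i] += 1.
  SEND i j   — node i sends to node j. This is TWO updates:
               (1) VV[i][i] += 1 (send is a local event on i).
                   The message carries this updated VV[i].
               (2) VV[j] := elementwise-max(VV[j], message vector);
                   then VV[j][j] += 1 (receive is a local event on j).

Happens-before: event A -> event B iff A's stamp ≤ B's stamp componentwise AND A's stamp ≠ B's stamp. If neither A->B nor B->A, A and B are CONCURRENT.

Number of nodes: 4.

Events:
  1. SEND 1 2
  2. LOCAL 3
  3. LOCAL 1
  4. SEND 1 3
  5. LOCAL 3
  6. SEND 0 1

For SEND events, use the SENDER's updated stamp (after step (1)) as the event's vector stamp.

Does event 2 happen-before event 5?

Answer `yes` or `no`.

Answer: yes

Derivation:
Initial: VV[0]=[0, 0, 0, 0]
Initial: VV[1]=[0, 0, 0, 0]
Initial: VV[2]=[0, 0, 0, 0]
Initial: VV[3]=[0, 0, 0, 0]
Event 1: SEND 1->2: VV[1][1]++ -> VV[1]=[0, 1, 0, 0], msg_vec=[0, 1, 0, 0]; VV[2]=max(VV[2],msg_vec) then VV[2][2]++ -> VV[2]=[0, 1, 1, 0]
Event 2: LOCAL 3: VV[3][3]++ -> VV[3]=[0, 0, 0, 1]
Event 3: LOCAL 1: VV[1][1]++ -> VV[1]=[0, 2, 0, 0]
Event 4: SEND 1->3: VV[1][1]++ -> VV[1]=[0, 3, 0, 0], msg_vec=[0, 3, 0, 0]; VV[3]=max(VV[3],msg_vec) then VV[3][3]++ -> VV[3]=[0, 3, 0, 2]
Event 5: LOCAL 3: VV[3][3]++ -> VV[3]=[0, 3, 0, 3]
Event 6: SEND 0->1: VV[0][0]++ -> VV[0]=[1, 0, 0, 0], msg_vec=[1, 0, 0, 0]; VV[1]=max(VV[1],msg_vec) then VV[1][1]++ -> VV[1]=[1, 4, 0, 0]
Event 2 stamp: [0, 0, 0, 1]
Event 5 stamp: [0, 3, 0, 3]
[0, 0, 0, 1] <= [0, 3, 0, 3]? True. Equal? False. Happens-before: True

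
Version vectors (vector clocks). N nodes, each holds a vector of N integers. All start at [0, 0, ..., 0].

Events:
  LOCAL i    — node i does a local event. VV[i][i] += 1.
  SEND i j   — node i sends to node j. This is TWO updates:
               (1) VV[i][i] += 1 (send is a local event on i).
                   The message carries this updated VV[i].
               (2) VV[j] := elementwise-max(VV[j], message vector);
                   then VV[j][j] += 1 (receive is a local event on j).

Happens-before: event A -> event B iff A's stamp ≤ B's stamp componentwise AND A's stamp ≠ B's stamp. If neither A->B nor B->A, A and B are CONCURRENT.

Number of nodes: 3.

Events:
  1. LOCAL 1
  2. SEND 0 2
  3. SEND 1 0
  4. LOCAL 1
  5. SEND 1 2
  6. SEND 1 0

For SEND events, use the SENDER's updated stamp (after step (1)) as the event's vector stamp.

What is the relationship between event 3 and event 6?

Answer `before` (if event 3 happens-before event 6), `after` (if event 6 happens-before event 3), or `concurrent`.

Initial: VV[0]=[0, 0, 0]
Initial: VV[1]=[0, 0, 0]
Initial: VV[2]=[0, 0, 0]
Event 1: LOCAL 1: VV[1][1]++ -> VV[1]=[0, 1, 0]
Event 2: SEND 0->2: VV[0][0]++ -> VV[0]=[1, 0, 0], msg_vec=[1, 0, 0]; VV[2]=max(VV[2],msg_vec) then VV[2][2]++ -> VV[2]=[1, 0, 1]
Event 3: SEND 1->0: VV[1][1]++ -> VV[1]=[0, 2, 0], msg_vec=[0, 2, 0]; VV[0]=max(VV[0],msg_vec) then VV[0][0]++ -> VV[0]=[2, 2, 0]
Event 4: LOCAL 1: VV[1][1]++ -> VV[1]=[0, 3, 0]
Event 5: SEND 1->2: VV[1][1]++ -> VV[1]=[0, 4, 0], msg_vec=[0, 4, 0]; VV[2]=max(VV[2],msg_vec) then VV[2][2]++ -> VV[2]=[1, 4, 2]
Event 6: SEND 1->0: VV[1][1]++ -> VV[1]=[0, 5, 0], msg_vec=[0, 5, 0]; VV[0]=max(VV[0],msg_vec) then VV[0][0]++ -> VV[0]=[3, 5, 0]
Event 3 stamp: [0, 2, 0]
Event 6 stamp: [0, 5, 0]
[0, 2, 0] <= [0, 5, 0]? True
[0, 5, 0] <= [0, 2, 0]? False
Relation: before

Answer: before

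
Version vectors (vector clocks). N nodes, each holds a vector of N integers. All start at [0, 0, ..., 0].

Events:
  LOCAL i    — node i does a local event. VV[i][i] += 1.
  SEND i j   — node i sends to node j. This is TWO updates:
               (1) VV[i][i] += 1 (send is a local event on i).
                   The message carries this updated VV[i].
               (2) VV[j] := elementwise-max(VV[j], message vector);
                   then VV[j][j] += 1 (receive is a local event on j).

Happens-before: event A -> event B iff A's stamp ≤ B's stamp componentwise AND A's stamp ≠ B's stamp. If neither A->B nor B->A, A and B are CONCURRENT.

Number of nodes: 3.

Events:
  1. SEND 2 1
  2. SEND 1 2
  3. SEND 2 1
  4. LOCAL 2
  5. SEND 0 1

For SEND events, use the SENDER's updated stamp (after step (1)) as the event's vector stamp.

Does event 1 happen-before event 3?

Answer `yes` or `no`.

Answer: yes

Derivation:
Initial: VV[0]=[0, 0, 0]
Initial: VV[1]=[0, 0, 0]
Initial: VV[2]=[0, 0, 0]
Event 1: SEND 2->1: VV[2][2]++ -> VV[2]=[0, 0, 1], msg_vec=[0, 0, 1]; VV[1]=max(VV[1],msg_vec) then VV[1][1]++ -> VV[1]=[0, 1, 1]
Event 2: SEND 1->2: VV[1][1]++ -> VV[1]=[0, 2, 1], msg_vec=[0, 2, 1]; VV[2]=max(VV[2],msg_vec) then VV[2][2]++ -> VV[2]=[0, 2, 2]
Event 3: SEND 2->1: VV[2][2]++ -> VV[2]=[0, 2, 3], msg_vec=[0, 2, 3]; VV[1]=max(VV[1],msg_vec) then VV[1][1]++ -> VV[1]=[0, 3, 3]
Event 4: LOCAL 2: VV[2][2]++ -> VV[2]=[0, 2, 4]
Event 5: SEND 0->1: VV[0][0]++ -> VV[0]=[1, 0, 0], msg_vec=[1, 0, 0]; VV[1]=max(VV[1],msg_vec) then VV[1][1]++ -> VV[1]=[1, 4, 3]
Event 1 stamp: [0, 0, 1]
Event 3 stamp: [0, 2, 3]
[0, 0, 1] <= [0, 2, 3]? True. Equal? False. Happens-before: True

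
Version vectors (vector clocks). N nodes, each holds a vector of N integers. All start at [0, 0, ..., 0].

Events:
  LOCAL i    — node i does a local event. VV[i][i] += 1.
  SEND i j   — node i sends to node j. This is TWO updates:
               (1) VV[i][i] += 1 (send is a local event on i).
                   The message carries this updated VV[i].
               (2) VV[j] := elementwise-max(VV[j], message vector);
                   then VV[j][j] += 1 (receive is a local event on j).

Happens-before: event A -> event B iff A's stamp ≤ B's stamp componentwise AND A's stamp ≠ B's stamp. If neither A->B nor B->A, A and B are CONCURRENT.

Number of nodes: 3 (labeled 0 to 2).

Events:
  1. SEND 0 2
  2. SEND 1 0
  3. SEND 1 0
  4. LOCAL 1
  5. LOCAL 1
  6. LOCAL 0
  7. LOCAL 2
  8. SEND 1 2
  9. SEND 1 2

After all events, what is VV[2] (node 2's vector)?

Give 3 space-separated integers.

Answer: 1 6 4

Derivation:
Initial: VV[0]=[0, 0, 0]
Initial: VV[1]=[0, 0, 0]
Initial: VV[2]=[0, 0, 0]
Event 1: SEND 0->2: VV[0][0]++ -> VV[0]=[1, 0, 0], msg_vec=[1, 0, 0]; VV[2]=max(VV[2],msg_vec) then VV[2][2]++ -> VV[2]=[1, 0, 1]
Event 2: SEND 1->0: VV[1][1]++ -> VV[1]=[0, 1, 0], msg_vec=[0, 1, 0]; VV[0]=max(VV[0],msg_vec) then VV[0][0]++ -> VV[0]=[2, 1, 0]
Event 3: SEND 1->0: VV[1][1]++ -> VV[1]=[0, 2, 0], msg_vec=[0, 2, 0]; VV[0]=max(VV[0],msg_vec) then VV[0][0]++ -> VV[0]=[3, 2, 0]
Event 4: LOCAL 1: VV[1][1]++ -> VV[1]=[0, 3, 0]
Event 5: LOCAL 1: VV[1][1]++ -> VV[1]=[0, 4, 0]
Event 6: LOCAL 0: VV[0][0]++ -> VV[0]=[4, 2, 0]
Event 7: LOCAL 2: VV[2][2]++ -> VV[2]=[1, 0, 2]
Event 8: SEND 1->2: VV[1][1]++ -> VV[1]=[0, 5, 0], msg_vec=[0, 5, 0]; VV[2]=max(VV[2],msg_vec) then VV[2][2]++ -> VV[2]=[1, 5, 3]
Event 9: SEND 1->2: VV[1][1]++ -> VV[1]=[0, 6, 0], msg_vec=[0, 6, 0]; VV[2]=max(VV[2],msg_vec) then VV[2][2]++ -> VV[2]=[1, 6, 4]
Final vectors: VV[0]=[4, 2, 0]; VV[1]=[0, 6, 0]; VV[2]=[1, 6, 4]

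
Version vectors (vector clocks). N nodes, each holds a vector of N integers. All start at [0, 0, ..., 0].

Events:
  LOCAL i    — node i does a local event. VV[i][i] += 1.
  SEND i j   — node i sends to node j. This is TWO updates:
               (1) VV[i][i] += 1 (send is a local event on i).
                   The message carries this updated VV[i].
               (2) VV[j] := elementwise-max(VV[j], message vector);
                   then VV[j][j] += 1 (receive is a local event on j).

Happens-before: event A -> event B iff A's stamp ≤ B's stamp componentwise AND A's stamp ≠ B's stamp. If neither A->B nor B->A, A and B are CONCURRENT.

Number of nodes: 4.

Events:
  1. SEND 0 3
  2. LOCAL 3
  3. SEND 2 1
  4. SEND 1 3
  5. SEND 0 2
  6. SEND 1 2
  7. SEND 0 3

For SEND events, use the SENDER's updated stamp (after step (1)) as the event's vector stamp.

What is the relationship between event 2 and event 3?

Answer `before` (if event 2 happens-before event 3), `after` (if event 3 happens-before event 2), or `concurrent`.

Answer: concurrent

Derivation:
Initial: VV[0]=[0, 0, 0, 0]
Initial: VV[1]=[0, 0, 0, 0]
Initial: VV[2]=[0, 0, 0, 0]
Initial: VV[3]=[0, 0, 0, 0]
Event 1: SEND 0->3: VV[0][0]++ -> VV[0]=[1, 0, 0, 0], msg_vec=[1, 0, 0, 0]; VV[3]=max(VV[3],msg_vec) then VV[3][3]++ -> VV[3]=[1, 0, 0, 1]
Event 2: LOCAL 3: VV[3][3]++ -> VV[3]=[1, 0, 0, 2]
Event 3: SEND 2->1: VV[2][2]++ -> VV[2]=[0, 0, 1, 0], msg_vec=[0, 0, 1, 0]; VV[1]=max(VV[1],msg_vec) then VV[1][1]++ -> VV[1]=[0, 1, 1, 0]
Event 4: SEND 1->3: VV[1][1]++ -> VV[1]=[0, 2, 1, 0], msg_vec=[0, 2, 1, 0]; VV[3]=max(VV[3],msg_vec) then VV[3][3]++ -> VV[3]=[1, 2, 1, 3]
Event 5: SEND 0->2: VV[0][0]++ -> VV[0]=[2, 0, 0, 0], msg_vec=[2, 0, 0, 0]; VV[2]=max(VV[2],msg_vec) then VV[2][2]++ -> VV[2]=[2, 0, 2, 0]
Event 6: SEND 1->2: VV[1][1]++ -> VV[1]=[0, 3, 1, 0], msg_vec=[0, 3, 1, 0]; VV[2]=max(VV[2],msg_vec) then VV[2][2]++ -> VV[2]=[2, 3, 3, 0]
Event 7: SEND 0->3: VV[0][0]++ -> VV[0]=[3, 0, 0, 0], msg_vec=[3, 0, 0, 0]; VV[3]=max(VV[3],msg_vec) then VV[3][3]++ -> VV[3]=[3, 2, 1, 4]
Event 2 stamp: [1, 0, 0, 2]
Event 3 stamp: [0, 0, 1, 0]
[1, 0, 0, 2] <= [0, 0, 1, 0]? False
[0, 0, 1, 0] <= [1, 0, 0, 2]? False
Relation: concurrent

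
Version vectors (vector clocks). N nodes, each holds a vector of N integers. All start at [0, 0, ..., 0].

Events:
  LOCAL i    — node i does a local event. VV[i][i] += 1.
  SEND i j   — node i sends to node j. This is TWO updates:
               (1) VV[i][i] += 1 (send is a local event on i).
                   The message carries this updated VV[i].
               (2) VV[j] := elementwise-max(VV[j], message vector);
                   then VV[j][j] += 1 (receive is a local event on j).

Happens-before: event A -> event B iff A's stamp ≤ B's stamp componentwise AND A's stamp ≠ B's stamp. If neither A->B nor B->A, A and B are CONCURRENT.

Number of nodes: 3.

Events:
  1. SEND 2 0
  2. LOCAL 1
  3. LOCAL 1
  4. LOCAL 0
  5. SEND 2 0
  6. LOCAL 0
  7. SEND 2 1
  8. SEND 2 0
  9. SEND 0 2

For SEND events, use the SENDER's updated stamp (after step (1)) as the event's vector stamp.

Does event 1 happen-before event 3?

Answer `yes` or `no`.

Initial: VV[0]=[0, 0, 0]
Initial: VV[1]=[0, 0, 0]
Initial: VV[2]=[0, 0, 0]
Event 1: SEND 2->0: VV[2][2]++ -> VV[2]=[0, 0, 1], msg_vec=[0, 0, 1]; VV[0]=max(VV[0],msg_vec) then VV[0][0]++ -> VV[0]=[1, 0, 1]
Event 2: LOCAL 1: VV[1][1]++ -> VV[1]=[0, 1, 0]
Event 3: LOCAL 1: VV[1][1]++ -> VV[1]=[0, 2, 0]
Event 4: LOCAL 0: VV[0][0]++ -> VV[0]=[2, 0, 1]
Event 5: SEND 2->0: VV[2][2]++ -> VV[2]=[0, 0, 2], msg_vec=[0, 0, 2]; VV[0]=max(VV[0],msg_vec) then VV[0][0]++ -> VV[0]=[3, 0, 2]
Event 6: LOCAL 0: VV[0][0]++ -> VV[0]=[4, 0, 2]
Event 7: SEND 2->1: VV[2][2]++ -> VV[2]=[0, 0, 3], msg_vec=[0, 0, 3]; VV[1]=max(VV[1],msg_vec) then VV[1][1]++ -> VV[1]=[0, 3, 3]
Event 8: SEND 2->0: VV[2][2]++ -> VV[2]=[0, 0, 4], msg_vec=[0, 0, 4]; VV[0]=max(VV[0],msg_vec) then VV[0][0]++ -> VV[0]=[5, 0, 4]
Event 9: SEND 0->2: VV[0][0]++ -> VV[0]=[6, 0, 4], msg_vec=[6, 0, 4]; VV[2]=max(VV[2],msg_vec) then VV[2][2]++ -> VV[2]=[6, 0, 5]
Event 1 stamp: [0, 0, 1]
Event 3 stamp: [0, 2, 0]
[0, 0, 1] <= [0, 2, 0]? False. Equal? False. Happens-before: False

Answer: no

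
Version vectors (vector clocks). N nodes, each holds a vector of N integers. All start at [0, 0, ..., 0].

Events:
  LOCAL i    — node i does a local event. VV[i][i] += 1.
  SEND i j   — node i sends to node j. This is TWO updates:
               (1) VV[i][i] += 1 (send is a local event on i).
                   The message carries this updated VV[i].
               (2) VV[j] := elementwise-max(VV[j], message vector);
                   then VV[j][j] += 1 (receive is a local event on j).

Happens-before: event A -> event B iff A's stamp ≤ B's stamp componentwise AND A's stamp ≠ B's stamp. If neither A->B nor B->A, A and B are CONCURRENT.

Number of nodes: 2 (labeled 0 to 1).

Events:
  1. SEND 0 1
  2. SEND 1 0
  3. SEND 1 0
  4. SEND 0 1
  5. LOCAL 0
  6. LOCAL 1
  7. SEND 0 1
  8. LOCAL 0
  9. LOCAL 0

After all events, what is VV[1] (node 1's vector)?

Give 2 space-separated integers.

Answer: 6 6

Derivation:
Initial: VV[0]=[0, 0]
Initial: VV[1]=[0, 0]
Event 1: SEND 0->1: VV[0][0]++ -> VV[0]=[1, 0], msg_vec=[1, 0]; VV[1]=max(VV[1],msg_vec) then VV[1][1]++ -> VV[1]=[1, 1]
Event 2: SEND 1->0: VV[1][1]++ -> VV[1]=[1, 2], msg_vec=[1, 2]; VV[0]=max(VV[0],msg_vec) then VV[0][0]++ -> VV[0]=[2, 2]
Event 3: SEND 1->0: VV[1][1]++ -> VV[1]=[1, 3], msg_vec=[1, 3]; VV[0]=max(VV[0],msg_vec) then VV[0][0]++ -> VV[0]=[3, 3]
Event 4: SEND 0->1: VV[0][0]++ -> VV[0]=[4, 3], msg_vec=[4, 3]; VV[1]=max(VV[1],msg_vec) then VV[1][1]++ -> VV[1]=[4, 4]
Event 5: LOCAL 0: VV[0][0]++ -> VV[0]=[5, 3]
Event 6: LOCAL 1: VV[1][1]++ -> VV[1]=[4, 5]
Event 7: SEND 0->1: VV[0][0]++ -> VV[0]=[6, 3], msg_vec=[6, 3]; VV[1]=max(VV[1],msg_vec) then VV[1][1]++ -> VV[1]=[6, 6]
Event 8: LOCAL 0: VV[0][0]++ -> VV[0]=[7, 3]
Event 9: LOCAL 0: VV[0][0]++ -> VV[0]=[8, 3]
Final vectors: VV[0]=[8, 3]; VV[1]=[6, 6]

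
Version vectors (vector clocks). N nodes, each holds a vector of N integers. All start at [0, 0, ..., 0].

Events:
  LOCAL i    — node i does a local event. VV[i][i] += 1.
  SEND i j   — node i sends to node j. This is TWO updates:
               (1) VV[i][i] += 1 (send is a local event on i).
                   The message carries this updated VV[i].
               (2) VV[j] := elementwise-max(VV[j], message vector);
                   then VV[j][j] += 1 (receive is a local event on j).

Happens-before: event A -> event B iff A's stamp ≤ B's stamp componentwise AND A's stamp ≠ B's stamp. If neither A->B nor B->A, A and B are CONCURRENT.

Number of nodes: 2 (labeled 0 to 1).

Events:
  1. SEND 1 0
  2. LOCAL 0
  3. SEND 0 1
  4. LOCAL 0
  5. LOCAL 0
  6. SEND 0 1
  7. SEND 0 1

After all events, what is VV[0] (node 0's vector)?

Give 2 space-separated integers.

Initial: VV[0]=[0, 0]
Initial: VV[1]=[0, 0]
Event 1: SEND 1->0: VV[1][1]++ -> VV[1]=[0, 1], msg_vec=[0, 1]; VV[0]=max(VV[0],msg_vec) then VV[0][0]++ -> VV[0]=[1, 1]
Event 2: LOCAL 0: VV[0][0]++ -> VV[0]=[2, 1]
Event 3: SEND 0->1: VV[0][0]++ -> VV[0]=[3, 1], msg_vec=[3, 1]; VV[1]=max(VV[1],msg_vec) then VV[1][1]++ -> VV[1]=[3, 2]
Event 4: LOCAL 0: VV[0][0]++ -> VV[0]=[4, 1]
Event 5: LOCAL 0: VV[0][0]++ -> VV[0]=[5, 1]
Event 6: SEND 0->1: VV[0][0]++ -> VV[0]=[6, 1], msg_vec=[6, 1]; VV[1]=max(VV[1],msg_vec) then VV[1][1]++ -> VV[1]=[6, 3]
Event 7: SEND 0->1: VV[0][0]++ -> VV[0]=[7, 1], msg_vec=[7, 1]; VV[1]=max(VV[1],msg_vec) then VV[1][1]++ -> VV[1]=[7, 4]
Final vectors: VV[0]=[7, 1]; VV[1]=[7, 4]

Answer: 7 1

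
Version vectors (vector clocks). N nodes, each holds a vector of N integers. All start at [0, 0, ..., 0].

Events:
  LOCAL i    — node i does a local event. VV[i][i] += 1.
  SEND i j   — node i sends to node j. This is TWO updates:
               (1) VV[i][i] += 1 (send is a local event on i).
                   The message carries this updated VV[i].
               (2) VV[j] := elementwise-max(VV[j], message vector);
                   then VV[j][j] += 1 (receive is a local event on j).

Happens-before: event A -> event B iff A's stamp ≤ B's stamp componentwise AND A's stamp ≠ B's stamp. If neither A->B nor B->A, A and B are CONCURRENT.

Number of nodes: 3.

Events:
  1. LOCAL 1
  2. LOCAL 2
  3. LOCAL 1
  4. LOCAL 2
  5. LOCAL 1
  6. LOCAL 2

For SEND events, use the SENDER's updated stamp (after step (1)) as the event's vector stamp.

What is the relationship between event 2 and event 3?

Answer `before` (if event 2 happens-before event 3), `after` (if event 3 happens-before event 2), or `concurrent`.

Answer: concurrent

Derivation:
Initial: VV[0]=[0, 0, 0]
Initial: VV[1]=[0, 0, 0]
Initial: VV[2]=[0, 0, 0]
Event 1: LOCAL 1: VV[1][1]++ -> VV[1]=[0, 1, 0]
Event 2: LOCAL 2: VV[2][2]++ -> VV[2]=[0, 0, 1]
Event 3: LOCAL 1: VV[1][1]++ -> VV[1]=[0, 2, 0]
Event 4: LOCAL 2: VV[2][2]++ -> VV[2]=[0, 0, 2]
Event 5: LOCAL 1: VV[1][1]++ -> VV[1]=[0, 3, 0]
Event 6: LOCAL 2: VV[2][2]++ -> VV[2]=[0, 0, 3]
Event 2 stamp: [0, 0, 1]
Event 3 stamp: [0, 2, 0]
[0, 0, 1] <= [0, 2, 0]? False
[0, 2, 0] <= [0, 0, 1]? False
Relation: concurrent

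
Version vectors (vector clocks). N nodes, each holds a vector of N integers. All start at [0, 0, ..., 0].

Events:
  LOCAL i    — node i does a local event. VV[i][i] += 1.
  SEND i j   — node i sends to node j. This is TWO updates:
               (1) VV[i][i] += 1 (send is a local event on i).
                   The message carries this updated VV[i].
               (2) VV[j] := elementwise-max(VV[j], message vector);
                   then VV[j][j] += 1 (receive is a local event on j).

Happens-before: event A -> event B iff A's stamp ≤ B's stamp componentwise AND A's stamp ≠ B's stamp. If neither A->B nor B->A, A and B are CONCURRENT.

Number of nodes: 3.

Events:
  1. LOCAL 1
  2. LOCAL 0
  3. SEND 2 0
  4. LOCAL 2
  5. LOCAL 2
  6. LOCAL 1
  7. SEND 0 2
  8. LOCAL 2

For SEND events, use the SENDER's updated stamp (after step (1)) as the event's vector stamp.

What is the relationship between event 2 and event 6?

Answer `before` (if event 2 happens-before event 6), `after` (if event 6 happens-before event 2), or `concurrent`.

Answer: concurrent

Derivation:
Initial: VV[0]=[0, 0, 0]
Initial: VV[1]=[0, 0, 0]
Initial: VV[2]=[0, 0, 0]
Event 1: LOCAL 1: VV[1][1]++ -> VV[1]=[0, 1, 0]
Event 2: LOCAL 0: VV[0][0]++ -> VV[0]=[1, 0, 0]
Event 3: SEND 2->0: VV[2][2]++ -> VV[2]=[0, 0, 1], msg_vec=[0, 0, 1]; VV[0]=max(VV[0],msg_vec) then VV[0][0]++ -> VV[0]=[2, 0, 1]
Event 4: LOCAL 2: VV[2][2]++ -> VV[2]=[0, 0, 2]
Event 5: LOCAL 2: VV[2][2]++ -> VV[2]=[0, 0, 3]
Event 6: LOCAL 1: VV[1][1]++ -> VV[1]=[0, 2, 0]
Event 7: SEND 0->2: VV[0][0]++ -> VV[0]=[3, 0, 1], msg_vec=[3, 0, 1]; VV[2]=max(VV[2],msg_vec) then VV[2][2]++ -> VV[2]=[3, 0, 4]
Event 8: LOCAL 2: VV[2][2]++ -> VV[2]=[3, 0, 5]
Event 2 stamp: [1, 0, 0]
Event 6 stamp: [0, 2, 0]
[1, 0, 0] <= [0, 2, 0]? False
[0, 2, 0] <= [1, 0, 0]? False
Relation: concurrent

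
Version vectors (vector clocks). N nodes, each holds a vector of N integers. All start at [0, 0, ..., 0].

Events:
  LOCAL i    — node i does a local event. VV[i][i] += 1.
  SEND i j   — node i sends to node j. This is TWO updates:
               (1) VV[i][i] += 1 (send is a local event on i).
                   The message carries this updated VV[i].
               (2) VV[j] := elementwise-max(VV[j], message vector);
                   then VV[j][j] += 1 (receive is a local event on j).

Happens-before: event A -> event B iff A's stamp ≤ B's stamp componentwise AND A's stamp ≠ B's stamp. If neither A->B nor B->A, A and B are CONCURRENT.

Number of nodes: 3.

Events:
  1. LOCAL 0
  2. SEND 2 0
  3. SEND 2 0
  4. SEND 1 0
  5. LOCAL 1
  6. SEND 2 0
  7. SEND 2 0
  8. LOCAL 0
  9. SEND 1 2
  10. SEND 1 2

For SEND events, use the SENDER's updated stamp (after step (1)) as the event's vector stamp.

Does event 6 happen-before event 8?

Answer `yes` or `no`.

Answer: yes

Derivation:
Initial: VV[0]=[0, 0, 0]
Initial: VV[1]=[0, 0, 0]
Initial: VV[2]=[0, 0, 0]
Event 1: LOCAL 0: VV[0][0]++ -> VV[0]=[1, 0, 0]
Event 2: SEND 2->0: VV[2][2]++ -> VV[2]=[0, 0, 1], msg_vec=[0, 0, 1]; VV[0]=max(VV[0],msg_vec) then VV[0][0]++ -> VV[0]=[2, 0, 1]
Event 3: SEND 2->0: VV[2][2]++ -> VV[2]=[0, 0, 2], msg_vec=[0, 0, 2]; VV[0]=max(VV[0],msg_vec) then VV[0][0]++ -> VV[0]=[3, 0, 2]
Event 4: SEND 1->0: VV[1][1]++ -> VV[1]=[0, 1, 0], msg_vec=[0, 1, 0]; VV[0]=max(VV[0],msg_vec) then VV[0][0]++ -> VV[0]=[4, 1, 2]
Event 5: LOCAL 1: VV[1][1]++ -> VV[1]=[0, 2, 0]
Event 6: SEND 2->0: VV[2][2]++ -> VV[2]=[0, 0, 3], msg_vec=[0, 0, 3]; VV[0]=max(VV[0],msg_vec) then VV[0][0]++ -> VV[0]=[5, 1, 3]
Event 7: SEND 2->0: VV[2][2]++ -> VV[2]=[0, 0, 4], msg_vec=[0, 0, 4]; VV[0]=max(VV[0],msg_vec) then VV[0][0]++ -> VV[0]=[6, 1, 4]
Event 8: LOCAL 0: VV[0][0]++ -> VV[0]=[7, 1, 4]
Event 9: SEND 1->2: VV[1][1]++ -> VV[1]=[0, 3, 0], msg_vec=[0, 3, 0]; VV[2]=max(VV[2],msg_vec) then VV[2][2]++ -> VV[2]=[0, 3, 5]
Event 10: SEND 1->2: VV[1][1]++ -> VV[1]=[0, 4, 0], msg_vec=[0, 4, 0]; VV[2]=max(VV[2],msg_vec) then VV[2][2]++ -> VV[2]=[0, 4, 6]
Event 6 stamp: [0, 0, 3]
Event 8 stamp: [7, 1, 4]
[0, 0, 3] <= [7, 1, 4]? True. Equal? False. Happens-before: True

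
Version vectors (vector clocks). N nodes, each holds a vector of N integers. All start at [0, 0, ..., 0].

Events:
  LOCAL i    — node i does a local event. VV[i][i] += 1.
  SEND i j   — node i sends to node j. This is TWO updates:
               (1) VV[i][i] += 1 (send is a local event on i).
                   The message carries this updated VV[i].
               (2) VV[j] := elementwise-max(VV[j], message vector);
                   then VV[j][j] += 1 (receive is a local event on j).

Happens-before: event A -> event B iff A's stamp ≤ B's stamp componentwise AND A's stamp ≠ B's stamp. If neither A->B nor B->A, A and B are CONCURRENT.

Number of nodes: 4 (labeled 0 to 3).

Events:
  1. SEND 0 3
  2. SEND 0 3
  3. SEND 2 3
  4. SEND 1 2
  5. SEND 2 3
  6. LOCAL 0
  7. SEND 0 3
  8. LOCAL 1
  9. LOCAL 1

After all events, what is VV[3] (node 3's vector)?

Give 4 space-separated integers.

Initial: VV[0]=[0, 0, 0, 0]
Initial: VV[1]=[0, 0, 0, 0]
Initial: VV[2]=[0, 0, 0, 0]
Initial: VV[3]=[0, 0, 0, 0]
Event 1: SEND 0->3: VV[0][0]++ -> VV[0]=[1, 0, 0, 0], msg_vec=[1, 0, 0, 0]; VV[3]=max(VV[3],msg_vec) then VV[3][3]++ -> VV[3]=[1, 0, 0, 1]
Event 2: SEND 0->3: VV[0][0]++ -> VV[0]=[2, 0, 0, 0], msg_vec=[2, 0, 0, 0]; VV[3]=max(VV[3],msg_vec) then VV[3][3]++ -> VV[3]=[2, 0, 0, 2]
Event 3: SEND 2->3: VV[2][2]++ -> VV[2]=[0, 0, 1, 0], msg_vec=[0, 0, 1, 0]; VV[3]=max(VV[3],msg_vec) then VV[3][3]++ -> VV[3]=[2, 0, 1, 3]
Event 4: SEND 1->2: VV[1][1]++ -> VV[1]=[0, 1, 0, 0], msg_vec=[0, 1, 0, 0]; VV[2]=max(VV[2],msg_vec) then VV[2][2]++ -> VV[2]=[0, 1, 2, 0]
Event 5: SEND 2->3: VV[2][2]++ -> VV[2]=[0, 1, 3, 0], msg_vec=[0, 1, 3, 0]; VV[3]=max(VV[3],msg_vec) then VV[3][3]++ -> VV[3]=[2, 1, 3, 4]
Event 6: LOCAL 0: VV[0][0]++ -> VV[0]=[3, 0, 0, 0]
Event 7: SEND 0->3: VV[0][0]++ -> VV[0]=[4, 0, 0, 0], msg_vec=[4, 0, 0, 0]; VV[3]=max(VV[3],msg_vec) then VV[3][3]++ -> VV[3]=[4, 1, 3, 5]
Event 8: LOCAL 1: VV[1][1]++ -> VV[1]=[0, 2, 0, 0]
Event 9: LOCAL 1: VV[1][1]++ -> VV[1]=[0, 3, 0, 0]
Final vectors: VV[0]=[4, 0, 0, 0]; VV[1]=[0, 3, 0, 0]; VV[2]=[0, 1, 3, 0]; VV[3]=[4, 1, 3, 5]

Answer: 4 1 3 5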